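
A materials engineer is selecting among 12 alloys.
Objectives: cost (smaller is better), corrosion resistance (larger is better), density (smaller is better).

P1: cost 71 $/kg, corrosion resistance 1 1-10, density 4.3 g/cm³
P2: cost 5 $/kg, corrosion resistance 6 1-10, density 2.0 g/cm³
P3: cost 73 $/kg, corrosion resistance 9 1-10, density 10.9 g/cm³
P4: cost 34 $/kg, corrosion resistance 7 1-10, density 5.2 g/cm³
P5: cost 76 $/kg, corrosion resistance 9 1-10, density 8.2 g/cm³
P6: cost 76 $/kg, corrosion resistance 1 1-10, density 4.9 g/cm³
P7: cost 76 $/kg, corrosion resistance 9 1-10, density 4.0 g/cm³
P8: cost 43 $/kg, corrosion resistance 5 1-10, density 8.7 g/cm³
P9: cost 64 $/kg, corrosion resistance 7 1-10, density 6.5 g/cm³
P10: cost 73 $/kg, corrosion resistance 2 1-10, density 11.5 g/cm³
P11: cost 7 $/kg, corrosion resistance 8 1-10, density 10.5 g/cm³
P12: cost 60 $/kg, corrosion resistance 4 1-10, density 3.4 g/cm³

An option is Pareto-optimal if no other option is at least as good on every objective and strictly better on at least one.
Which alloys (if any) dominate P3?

P1: worse on corrosion resistance (1 vs 9).
P2: worse on corrosion resistance (6 vs 9).
P4: worse on corrosion resistance (7 vs 9).
P5: worse on cost (76 vs 73).
P6: worse on cost (76 vs 73).
P7: worse on cost (76 vs 73).
P8: worse on corrosion resistance (5 vs 9).
P9: worse on corrosion resistance (7 vs 9).
P10: worse on corrosion resistance (2 vs 9).
P11: worse on corrosion resistance (8 vs 9).
P12: worse on corrosion resistance (4 vs 9).
No option dominates P3.

none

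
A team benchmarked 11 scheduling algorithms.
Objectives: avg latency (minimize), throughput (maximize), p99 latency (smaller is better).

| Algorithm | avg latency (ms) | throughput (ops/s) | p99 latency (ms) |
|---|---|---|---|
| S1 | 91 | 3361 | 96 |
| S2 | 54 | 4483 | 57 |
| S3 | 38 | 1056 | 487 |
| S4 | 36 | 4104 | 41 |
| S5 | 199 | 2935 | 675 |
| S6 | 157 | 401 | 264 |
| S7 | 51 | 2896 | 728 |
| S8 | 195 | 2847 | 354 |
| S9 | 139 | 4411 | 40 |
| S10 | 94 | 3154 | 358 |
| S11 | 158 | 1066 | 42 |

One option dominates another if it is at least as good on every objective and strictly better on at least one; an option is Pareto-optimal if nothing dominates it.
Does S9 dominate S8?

Yes

S9 vs S8: avg latency 139≤195, throughput 4411≥2847, p99 latency 40≤354 — S9 is at least as good on every objective with at least one strict improvement.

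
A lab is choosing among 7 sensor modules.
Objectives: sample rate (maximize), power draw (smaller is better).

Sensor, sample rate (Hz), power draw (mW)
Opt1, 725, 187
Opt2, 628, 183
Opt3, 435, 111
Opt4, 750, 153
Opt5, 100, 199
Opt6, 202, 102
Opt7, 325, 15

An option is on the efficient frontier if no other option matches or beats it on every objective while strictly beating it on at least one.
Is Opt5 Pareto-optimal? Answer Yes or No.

No

Opt1 vs Opt5: sample rate 725≥100, power draw 187≤199 — Opt1 is at least as good on every objective and strictly better on at least one, so Opt1 dominates Opt5.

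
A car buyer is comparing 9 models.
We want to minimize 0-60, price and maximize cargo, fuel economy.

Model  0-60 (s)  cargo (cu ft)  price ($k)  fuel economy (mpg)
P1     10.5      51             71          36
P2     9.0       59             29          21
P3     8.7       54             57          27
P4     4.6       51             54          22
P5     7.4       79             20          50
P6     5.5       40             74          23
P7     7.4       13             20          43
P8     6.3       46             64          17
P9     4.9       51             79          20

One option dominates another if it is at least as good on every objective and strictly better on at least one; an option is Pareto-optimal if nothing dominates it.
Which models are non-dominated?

P1: dominated by P5 (0-60 7.4≤10.5, cargo 79≥51, price 20≤71, fuel economy 50≥36).
P2: dominated by P5 (0-60 7.4≤9.0, cargo 79≥59, price 20≤29, fuel economy 50≥21).
P3: dominated by P5 (0-60 7.4≤8.7, cargo 79≥54, price 20≤57, fuel economy 50≥27).
P4: not dominated (best 0-60).
P5: not dominated (best cargo).
P6: not dominated.
P7: dominated by P5 (0-60 7.4≤7.4, cargo 79≥13, price 20≤20, fuel economy 50≥43).
P8: dominated by P4 (0-60 4.6≤6.3, cargo 51≥46, price 54≤64, fuel economy 22≥17).
P9: dominated by P4 (0-60 4.6≤4.9, cargo 51≥51, price 54≤79, fuel economy 22≥20).

P4, P5, P6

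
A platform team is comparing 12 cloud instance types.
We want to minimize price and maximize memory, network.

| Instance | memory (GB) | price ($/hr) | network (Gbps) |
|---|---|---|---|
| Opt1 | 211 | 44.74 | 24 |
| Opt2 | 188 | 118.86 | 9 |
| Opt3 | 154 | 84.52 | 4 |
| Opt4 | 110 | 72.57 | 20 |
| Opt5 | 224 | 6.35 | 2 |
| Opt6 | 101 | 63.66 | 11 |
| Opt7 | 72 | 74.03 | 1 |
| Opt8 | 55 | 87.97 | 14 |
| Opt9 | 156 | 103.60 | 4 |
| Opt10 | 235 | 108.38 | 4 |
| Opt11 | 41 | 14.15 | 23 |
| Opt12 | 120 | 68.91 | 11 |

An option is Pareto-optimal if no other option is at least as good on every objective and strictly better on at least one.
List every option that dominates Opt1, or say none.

none

Opt2: worse on memory (188 vs 211).
Opt3: worse on memory (154 vs 211).
Opt4: worse on memory (110 vs 211).
Opt5: worse on network (2 vs 24).
Opt6: worse on memory (101 vs 211).
Opt7: worse on memory (72 vs 211).
Opt8: worse on memory (55 vs 211).
Opt9: worse on memory (156 vs 211).
Opt10: worse on price (108.38 vs 44.74).
Opt11: worse on memory (41 vs 211).
Opt12: worse on memory (120 vs 211).
No option dominates Opt1.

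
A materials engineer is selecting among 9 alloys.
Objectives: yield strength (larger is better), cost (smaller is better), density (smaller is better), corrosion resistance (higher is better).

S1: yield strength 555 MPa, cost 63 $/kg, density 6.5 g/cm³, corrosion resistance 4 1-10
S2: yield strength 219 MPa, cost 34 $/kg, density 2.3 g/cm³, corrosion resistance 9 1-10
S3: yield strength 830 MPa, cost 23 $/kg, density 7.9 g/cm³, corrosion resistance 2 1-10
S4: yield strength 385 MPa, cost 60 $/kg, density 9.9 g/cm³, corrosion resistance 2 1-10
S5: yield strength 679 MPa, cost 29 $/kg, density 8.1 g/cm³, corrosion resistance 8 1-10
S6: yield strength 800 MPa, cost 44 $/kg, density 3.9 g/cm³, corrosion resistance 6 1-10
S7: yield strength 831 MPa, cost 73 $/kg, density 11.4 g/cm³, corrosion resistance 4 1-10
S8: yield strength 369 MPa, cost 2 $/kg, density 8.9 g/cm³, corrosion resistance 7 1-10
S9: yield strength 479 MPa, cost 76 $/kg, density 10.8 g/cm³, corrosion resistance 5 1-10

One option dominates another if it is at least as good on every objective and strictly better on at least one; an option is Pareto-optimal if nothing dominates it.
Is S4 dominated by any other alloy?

S3 vs S4: yield strength 830≥385, cost 23≤60, density 7.9≤9.9, corrosion resistance 2≥2 — S3 is at least as good on every objective and strictly better on at least one, so S3 dominates S4.

Yes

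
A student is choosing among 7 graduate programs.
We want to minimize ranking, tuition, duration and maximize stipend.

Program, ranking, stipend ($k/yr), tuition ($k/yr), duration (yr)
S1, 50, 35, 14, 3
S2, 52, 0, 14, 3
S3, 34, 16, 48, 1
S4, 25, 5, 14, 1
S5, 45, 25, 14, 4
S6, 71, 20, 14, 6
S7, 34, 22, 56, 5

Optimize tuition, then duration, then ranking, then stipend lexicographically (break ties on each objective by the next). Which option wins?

First minimize tuition: best is 14, kept {S1, S2, S4, S5, S6}.
Then minimize duration: best is 1, kept {S4}.

S4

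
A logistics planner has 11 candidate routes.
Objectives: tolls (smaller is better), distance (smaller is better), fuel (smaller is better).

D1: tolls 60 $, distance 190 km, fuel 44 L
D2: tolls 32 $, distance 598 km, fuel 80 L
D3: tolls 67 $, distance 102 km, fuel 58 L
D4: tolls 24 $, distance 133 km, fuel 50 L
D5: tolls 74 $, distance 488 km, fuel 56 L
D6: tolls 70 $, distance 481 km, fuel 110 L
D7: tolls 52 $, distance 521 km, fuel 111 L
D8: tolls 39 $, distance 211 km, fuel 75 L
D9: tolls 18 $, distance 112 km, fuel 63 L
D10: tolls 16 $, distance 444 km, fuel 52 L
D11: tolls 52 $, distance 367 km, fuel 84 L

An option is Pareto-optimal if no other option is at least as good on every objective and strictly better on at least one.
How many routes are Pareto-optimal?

D1: not dominated (best fuel).
D2: dominated by D4 (tolls 24≤32, distance 133≤598, fuel 50≤80).
D3: not dominated (best distance).
D4: not dominated.
D5: dominated by D1 (tolls 60≤74, distance 190≤488, fuel 44≤56).
D6: dominated by D1 (tolls 60≤70, distance 190≤481, fuel 44≤110).
D7: dominated by D4 (tolls 24≤52, distance 133≤521, fuel 50≤111).
D8: dominated by D4 (tolls 24≤39, distance 133≤211, fuel 50≤75).
D9: not dominated.
D10: not dominated (best tolls).
D11: dominated by D4 (tolls 24≤52, distance 133≤367, fuel 50≤84).
Pareto-optimal: D1, D3, D4, D9, D10 → 5.

5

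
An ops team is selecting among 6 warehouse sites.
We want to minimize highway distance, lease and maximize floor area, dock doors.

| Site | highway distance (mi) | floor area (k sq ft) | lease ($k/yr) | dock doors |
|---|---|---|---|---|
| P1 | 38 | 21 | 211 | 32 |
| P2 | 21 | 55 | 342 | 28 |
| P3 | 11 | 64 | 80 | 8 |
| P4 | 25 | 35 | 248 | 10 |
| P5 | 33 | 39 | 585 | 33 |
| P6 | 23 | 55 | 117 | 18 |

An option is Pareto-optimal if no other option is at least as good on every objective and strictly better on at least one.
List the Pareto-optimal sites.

P1: not dominated.
P2: not dominated.
P3: not dominated (best highway distance).
P4: dominated by P6 (highway distance 23≤25, floor area 55≥35, lease 117≤248, dock doors 18≥10).
P5: not dominated (best dock doors).
P6: not dominated.

P1, P2, P3, P5, P6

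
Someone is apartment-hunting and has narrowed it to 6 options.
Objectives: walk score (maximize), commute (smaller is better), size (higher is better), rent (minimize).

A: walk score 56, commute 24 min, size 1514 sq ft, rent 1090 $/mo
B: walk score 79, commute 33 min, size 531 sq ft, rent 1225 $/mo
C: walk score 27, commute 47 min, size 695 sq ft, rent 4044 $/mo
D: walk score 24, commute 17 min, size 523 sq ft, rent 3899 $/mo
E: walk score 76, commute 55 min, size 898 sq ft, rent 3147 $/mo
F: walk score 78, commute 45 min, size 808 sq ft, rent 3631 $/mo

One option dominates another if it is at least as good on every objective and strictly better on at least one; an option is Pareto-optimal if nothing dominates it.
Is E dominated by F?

F vs E: F is worse on size (808 vs 898), so it does not dominate E.

No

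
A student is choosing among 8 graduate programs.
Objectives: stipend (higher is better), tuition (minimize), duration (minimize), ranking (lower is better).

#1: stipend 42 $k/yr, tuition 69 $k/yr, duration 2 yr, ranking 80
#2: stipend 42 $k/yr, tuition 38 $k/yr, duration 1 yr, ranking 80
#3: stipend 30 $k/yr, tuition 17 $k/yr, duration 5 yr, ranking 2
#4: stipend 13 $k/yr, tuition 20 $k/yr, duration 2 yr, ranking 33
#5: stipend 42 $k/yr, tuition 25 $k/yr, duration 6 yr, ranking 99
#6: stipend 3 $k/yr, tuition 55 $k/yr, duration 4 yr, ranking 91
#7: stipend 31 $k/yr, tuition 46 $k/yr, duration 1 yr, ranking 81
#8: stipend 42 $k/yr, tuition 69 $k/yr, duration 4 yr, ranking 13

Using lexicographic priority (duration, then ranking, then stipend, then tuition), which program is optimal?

#2

First minimize duration: best is 1, kept {#2, #7}.
Then minimize ranking: best is 80, kept {#2}.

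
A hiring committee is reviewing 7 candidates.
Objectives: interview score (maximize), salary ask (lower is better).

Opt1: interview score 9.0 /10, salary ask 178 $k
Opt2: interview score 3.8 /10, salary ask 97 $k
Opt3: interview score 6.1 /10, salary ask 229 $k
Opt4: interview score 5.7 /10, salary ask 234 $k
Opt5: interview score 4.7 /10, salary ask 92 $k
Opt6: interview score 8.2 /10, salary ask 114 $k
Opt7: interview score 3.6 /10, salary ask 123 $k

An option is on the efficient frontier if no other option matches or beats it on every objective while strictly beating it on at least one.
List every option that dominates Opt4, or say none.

Opt1: interview score 9.0≥5.7, salary ask 178≤234 — dominates Opt4.
Opt3: interview score 6.1≥5.7, salary ask 229≤234 — dominates Opt4.
Opt6: interview score 8.2≥5.7, salary ask 114≤234 — dominates Opt4.
Others (Opt2, Opt5, Opt7) are each worse than Opt4 on at least one objective.

Opt1, Opt3, Opt6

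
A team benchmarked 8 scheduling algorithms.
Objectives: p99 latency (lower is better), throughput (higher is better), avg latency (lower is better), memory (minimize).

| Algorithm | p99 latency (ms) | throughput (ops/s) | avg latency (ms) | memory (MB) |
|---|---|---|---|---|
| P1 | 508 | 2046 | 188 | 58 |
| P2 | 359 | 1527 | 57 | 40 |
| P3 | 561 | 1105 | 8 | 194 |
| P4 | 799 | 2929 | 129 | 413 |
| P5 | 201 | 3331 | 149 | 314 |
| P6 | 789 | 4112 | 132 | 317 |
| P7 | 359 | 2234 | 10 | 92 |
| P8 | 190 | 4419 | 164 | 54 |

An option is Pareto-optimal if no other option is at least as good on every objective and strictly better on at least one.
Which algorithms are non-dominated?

P1: dominated by P8 (p99 latency 190≤508, throughput 4419≥2046, avg latency 164≤188, memory 54≤58).
P2: not dominated (best memory).
P3: not dominated (best avg latency).
P4: not dominated.
P5: not dominated.
P6: not dominated.
P7: not dominated.
P8: not dominated (best p99 latency).

P2, P3, P4, P5, P6, P7, P8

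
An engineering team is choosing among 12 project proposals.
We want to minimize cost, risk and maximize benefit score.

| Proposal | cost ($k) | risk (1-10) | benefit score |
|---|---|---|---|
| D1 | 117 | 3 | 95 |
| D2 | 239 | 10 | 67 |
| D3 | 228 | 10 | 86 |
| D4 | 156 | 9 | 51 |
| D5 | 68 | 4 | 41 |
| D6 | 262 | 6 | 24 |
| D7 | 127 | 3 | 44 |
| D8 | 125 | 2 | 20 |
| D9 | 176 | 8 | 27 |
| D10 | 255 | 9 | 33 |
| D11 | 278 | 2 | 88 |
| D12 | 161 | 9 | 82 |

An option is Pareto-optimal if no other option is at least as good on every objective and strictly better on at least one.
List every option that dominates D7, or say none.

D1: cost 117≤127, risk 3≤3, benefit score 95≥44 — dominates D7.
Others (D2, D3, D4, D5, D6, D8, D9, D10, D11, D12) are each worse than D7 on at least one objective.

D1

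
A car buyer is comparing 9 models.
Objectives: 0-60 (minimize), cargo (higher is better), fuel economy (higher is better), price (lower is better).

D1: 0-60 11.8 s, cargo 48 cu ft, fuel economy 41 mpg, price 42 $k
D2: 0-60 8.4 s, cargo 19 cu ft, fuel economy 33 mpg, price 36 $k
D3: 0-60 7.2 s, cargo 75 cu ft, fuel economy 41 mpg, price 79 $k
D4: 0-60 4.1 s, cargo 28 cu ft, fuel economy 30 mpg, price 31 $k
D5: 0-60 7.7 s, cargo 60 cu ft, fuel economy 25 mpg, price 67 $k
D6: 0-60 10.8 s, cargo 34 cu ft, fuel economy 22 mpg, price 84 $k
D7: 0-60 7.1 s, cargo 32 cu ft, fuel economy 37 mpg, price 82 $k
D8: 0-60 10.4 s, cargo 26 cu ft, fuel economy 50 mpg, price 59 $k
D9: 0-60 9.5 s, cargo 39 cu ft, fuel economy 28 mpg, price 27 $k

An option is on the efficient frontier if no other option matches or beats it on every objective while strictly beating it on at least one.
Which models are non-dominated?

D1: not dominated.
D2: not dominated.
D3: not dominated (best cargo).
D4: not dominated (best 0-60).
D5: not dominated.
D6: dominated by D3 (0-60 7.2≤10.8, cargo 75≥34, fuel economy 41≥22, price 79≤84).
D7: not dominated.
D8: not dominated (best fuel economy).
D9: not dominated (best price).

D1, D2, D3, D4, D5, D7, D8, D9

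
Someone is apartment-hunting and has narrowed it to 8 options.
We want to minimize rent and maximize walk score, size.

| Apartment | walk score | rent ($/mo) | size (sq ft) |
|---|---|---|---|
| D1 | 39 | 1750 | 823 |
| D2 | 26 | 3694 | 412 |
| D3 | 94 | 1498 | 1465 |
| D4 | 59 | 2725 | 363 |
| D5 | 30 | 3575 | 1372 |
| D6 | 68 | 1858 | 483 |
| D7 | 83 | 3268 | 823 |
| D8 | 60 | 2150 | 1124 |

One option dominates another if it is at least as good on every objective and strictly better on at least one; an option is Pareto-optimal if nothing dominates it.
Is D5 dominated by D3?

D3 vs D5: walk score 94≥30, rent 1498≤3575, size 1465≥1372 — D3 is at least as good on every objective with at least one strict improvement.

Yes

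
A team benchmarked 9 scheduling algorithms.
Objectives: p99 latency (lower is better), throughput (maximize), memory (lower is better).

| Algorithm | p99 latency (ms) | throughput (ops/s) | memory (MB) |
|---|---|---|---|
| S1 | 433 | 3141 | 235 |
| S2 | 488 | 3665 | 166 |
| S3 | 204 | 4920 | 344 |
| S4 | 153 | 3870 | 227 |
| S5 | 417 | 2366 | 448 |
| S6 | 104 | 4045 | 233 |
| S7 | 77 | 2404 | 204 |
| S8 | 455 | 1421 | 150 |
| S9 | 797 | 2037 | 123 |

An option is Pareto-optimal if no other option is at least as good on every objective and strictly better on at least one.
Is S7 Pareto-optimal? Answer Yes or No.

Yes

S1: worse on p99 latency (433 vs 77).
S2: worse on p99 latency (488 vs 77).
S3: worse on p99 latency (204 vs 77).
S4: worse on p99 latency (153 vs 77).
S5: worse on p99 latency (417 vs 77).
S6: worse on p99 latency (104 vs 77).
S8: worse on p99 latency (455 vs 77).
S9: worse on p99 latency (797 vs 77).
No option is at least as good as S7 on every objective and strictly better on one.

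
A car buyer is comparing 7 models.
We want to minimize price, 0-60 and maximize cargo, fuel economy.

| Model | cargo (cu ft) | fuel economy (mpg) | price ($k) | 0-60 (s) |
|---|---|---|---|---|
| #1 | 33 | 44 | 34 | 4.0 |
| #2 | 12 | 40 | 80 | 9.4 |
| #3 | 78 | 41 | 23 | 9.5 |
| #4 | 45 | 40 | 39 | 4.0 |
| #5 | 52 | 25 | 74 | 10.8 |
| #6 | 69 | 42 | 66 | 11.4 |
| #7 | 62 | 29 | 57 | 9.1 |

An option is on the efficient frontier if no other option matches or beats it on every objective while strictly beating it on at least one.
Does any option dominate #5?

#3 vs #5: cargo 78≥52, fuel economy 41≥25, price 23≤74, 0-60 9.5≤10.8 — #3 is at least as good on every objective and strictly better on at least one, so #3 dominates #5.

Yes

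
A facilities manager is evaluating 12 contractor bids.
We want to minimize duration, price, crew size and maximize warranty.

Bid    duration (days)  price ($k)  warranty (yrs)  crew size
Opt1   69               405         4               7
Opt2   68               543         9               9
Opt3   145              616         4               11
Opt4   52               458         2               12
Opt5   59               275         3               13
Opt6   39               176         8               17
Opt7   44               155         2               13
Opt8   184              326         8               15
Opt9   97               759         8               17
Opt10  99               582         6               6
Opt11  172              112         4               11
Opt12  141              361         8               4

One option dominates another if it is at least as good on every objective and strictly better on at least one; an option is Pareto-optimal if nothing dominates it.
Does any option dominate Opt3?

Opt1 vs Opt3: duration 69≤145, price 405≤616, warranty 4≥4, crew size 7≤11 — Opt1 is at least as good on every objective and strictly better on at least one, so Opt1 dominates Opt3.

Yes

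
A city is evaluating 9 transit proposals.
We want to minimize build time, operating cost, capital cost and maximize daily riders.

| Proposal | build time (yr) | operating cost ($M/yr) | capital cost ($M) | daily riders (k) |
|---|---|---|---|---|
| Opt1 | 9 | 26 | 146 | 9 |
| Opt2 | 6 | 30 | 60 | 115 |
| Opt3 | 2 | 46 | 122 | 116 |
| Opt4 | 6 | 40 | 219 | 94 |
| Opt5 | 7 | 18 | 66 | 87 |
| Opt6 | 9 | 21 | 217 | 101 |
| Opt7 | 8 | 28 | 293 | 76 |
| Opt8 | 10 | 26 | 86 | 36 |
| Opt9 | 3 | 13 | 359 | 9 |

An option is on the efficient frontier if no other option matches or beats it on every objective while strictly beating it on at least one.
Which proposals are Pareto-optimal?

Opt1: dominated by Opt5 (build time 7≤9, operating cost 18≤26, capital cost 66≤146, daily riders 87≥9).
Opt2: not dominated (best capital cost).
Opt3: not dominated (best build time).
Opt4: dominated by Opt2 (build time 6≤6, operating cost 30≤40, capital cost 60≤219, daily riders 115≥94).
Opt5: not dominated.
Opt6: not dominated.
Opt7: dominated by Opt5 (build time 7≤8, operating cost 18≤28, capital cost 66≤293, daily riders 87≥76).
Opt8: dominated by Opt5 (build time 7≤10, operating cost 18≤26, capital cost 66≤86, daily riders 87≥36).
Opt9: not dominated (best operating cost).

Opt2, Opt3, Opt5, Opt6, Opt9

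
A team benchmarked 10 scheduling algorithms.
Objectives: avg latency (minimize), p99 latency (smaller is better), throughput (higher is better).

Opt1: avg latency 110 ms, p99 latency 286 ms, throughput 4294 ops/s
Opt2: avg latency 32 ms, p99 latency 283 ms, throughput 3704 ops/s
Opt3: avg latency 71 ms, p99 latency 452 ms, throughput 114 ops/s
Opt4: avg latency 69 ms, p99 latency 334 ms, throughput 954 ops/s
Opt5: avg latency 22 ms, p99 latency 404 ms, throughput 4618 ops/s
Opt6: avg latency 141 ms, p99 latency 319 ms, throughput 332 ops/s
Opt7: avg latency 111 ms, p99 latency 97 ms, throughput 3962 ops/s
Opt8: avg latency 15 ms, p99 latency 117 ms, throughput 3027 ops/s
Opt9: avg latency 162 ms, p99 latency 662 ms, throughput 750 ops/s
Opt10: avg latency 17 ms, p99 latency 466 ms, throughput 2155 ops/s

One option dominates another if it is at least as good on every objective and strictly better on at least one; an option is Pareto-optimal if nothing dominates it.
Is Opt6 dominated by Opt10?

No

Opt10 vs Opt6: Opt10 is worse on p99 latency (466 vs 319), so it does not dominate Opt6.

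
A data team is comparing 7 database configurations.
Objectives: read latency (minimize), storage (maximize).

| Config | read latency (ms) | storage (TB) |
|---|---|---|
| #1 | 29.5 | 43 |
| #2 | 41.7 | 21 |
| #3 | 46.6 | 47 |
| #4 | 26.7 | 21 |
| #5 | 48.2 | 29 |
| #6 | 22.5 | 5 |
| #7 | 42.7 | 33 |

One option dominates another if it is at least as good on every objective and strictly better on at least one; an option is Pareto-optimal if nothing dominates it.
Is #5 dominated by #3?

#3 vs #5: read latency 46.6≤48.2, storage 47≥29 — #3 is at least as good on every objective with at least one strict improvement.

Yes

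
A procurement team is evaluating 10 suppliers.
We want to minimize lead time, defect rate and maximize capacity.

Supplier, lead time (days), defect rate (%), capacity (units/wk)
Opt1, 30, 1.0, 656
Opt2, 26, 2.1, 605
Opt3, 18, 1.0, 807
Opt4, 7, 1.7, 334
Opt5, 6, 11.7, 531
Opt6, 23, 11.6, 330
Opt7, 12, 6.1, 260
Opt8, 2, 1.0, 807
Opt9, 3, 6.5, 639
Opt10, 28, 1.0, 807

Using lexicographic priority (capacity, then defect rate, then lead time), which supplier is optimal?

Opt8

First maximize capacity: best is 807, kept {Opt3, Opt8, Opt10}.
Then minimize defect rate: best is 1.0, kept {Opt3, Opt8, Opt10}.
Then minimize lead time: best is 2, kept {Opt8}.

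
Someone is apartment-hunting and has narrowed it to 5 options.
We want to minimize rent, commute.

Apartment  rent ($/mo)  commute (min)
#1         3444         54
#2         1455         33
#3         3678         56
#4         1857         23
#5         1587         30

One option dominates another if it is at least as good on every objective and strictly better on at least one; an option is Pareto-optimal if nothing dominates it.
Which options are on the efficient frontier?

#2, #4, #5

#1: dominated by #2 (rent 1455≤3444, commute 33≤54).
#2: not dominated (best rent).
#3: dominated by #1 (rent 3444≤3678, commute 54≤56).
#4: not dominated (best commute).
#5: not dominated.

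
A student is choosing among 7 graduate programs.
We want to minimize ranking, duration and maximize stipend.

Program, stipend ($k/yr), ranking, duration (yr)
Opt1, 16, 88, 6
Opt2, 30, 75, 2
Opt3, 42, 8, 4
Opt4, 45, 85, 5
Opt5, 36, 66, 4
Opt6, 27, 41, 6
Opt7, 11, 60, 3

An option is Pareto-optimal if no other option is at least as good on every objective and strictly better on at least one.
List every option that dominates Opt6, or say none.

Opt3

Opt3: stipend 42≥27, ranking 8≤41, duration 4≤6 — dominates Opt6.
Others (Opt1, Opt2, Opt4, Opt5, Opt7) are each worse than Opt6 on at least one objective.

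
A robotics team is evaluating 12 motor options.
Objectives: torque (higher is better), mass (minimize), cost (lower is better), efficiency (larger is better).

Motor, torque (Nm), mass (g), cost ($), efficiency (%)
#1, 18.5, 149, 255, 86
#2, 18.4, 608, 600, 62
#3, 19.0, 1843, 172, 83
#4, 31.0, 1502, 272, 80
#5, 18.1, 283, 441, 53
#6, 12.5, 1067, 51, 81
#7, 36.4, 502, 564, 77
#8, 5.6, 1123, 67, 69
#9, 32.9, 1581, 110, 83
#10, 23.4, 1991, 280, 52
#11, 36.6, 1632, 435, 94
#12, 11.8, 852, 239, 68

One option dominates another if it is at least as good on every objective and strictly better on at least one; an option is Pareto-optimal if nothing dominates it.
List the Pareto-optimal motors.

#1, #4, #6, #7, #9, #11, #12

#1: not dominated (best mass).
#2: dominated by #1 (torque 18.5≥18.4, mass 149≤608, cost 255≤600, efficiency 86≥62).
#3: dominated by #9 (torque 32.9≥19.0, mass 1581≤1843, cost 110≤172, efficiency 83≥83).
#4: not dominated.
#5: dominated by #1 (torque 18.5≥18.1, mass 149≤283, cost 255≤441, efficiency 86≥53).
#6: not dominated (best cost).
#7: not dominated.
#8: dominated by #6 (torque 12.5≥5.6, mass 1067≤1123, cost 51≤67, efficiency 81≥69).
#9: not dominated.
#10: dominated by #4 (torque 31.0≥23.4, mass 1502≤1991, cost 272≤280, efficiency 80≥52).
#11: not dominated (best torque).
#12: not dominated.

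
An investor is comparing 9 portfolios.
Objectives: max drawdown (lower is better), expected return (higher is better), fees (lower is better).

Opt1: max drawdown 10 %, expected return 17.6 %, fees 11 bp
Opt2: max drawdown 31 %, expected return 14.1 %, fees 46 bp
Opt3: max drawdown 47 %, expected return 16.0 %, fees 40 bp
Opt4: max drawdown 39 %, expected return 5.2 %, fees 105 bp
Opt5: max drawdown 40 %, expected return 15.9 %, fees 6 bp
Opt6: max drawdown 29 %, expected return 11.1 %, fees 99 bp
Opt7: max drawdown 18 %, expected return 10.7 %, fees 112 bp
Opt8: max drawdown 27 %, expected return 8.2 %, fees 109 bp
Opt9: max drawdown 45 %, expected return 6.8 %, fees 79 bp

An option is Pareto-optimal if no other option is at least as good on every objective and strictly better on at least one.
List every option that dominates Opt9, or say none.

Opt1: max drawdown 10≤45, expected return 17.6≥6.8, fees 11≤79 — dominates Opt9.
Opt2: max drawdown 31≤45, expected return 14.1≥6.8, fees 46≤79 — dominates Opt9.
Opt5: max drawdown 40≤45, expected return 15.9≥6.8, fees 6≤79 — dominates Opt9.
Others (Opt3, Opt4, Opt6, Opt7, Opt8) are each worse than Opt9 on at least one objective.

Opt1, Opt2, Opt5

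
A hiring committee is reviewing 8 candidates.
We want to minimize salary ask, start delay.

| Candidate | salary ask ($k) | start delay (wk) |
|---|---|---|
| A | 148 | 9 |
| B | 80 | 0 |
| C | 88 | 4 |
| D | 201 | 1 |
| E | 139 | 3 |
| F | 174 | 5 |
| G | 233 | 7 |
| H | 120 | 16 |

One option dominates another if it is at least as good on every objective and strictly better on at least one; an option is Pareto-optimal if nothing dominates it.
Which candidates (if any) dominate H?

B: salary ask 80≤120, start delay 0≤16 — dominates H.
C: salary ask 88≤120, start delay 4≤16 — dominates H.
Others (A, D, E, F, G) are each worse than H on at least one objective.

B, C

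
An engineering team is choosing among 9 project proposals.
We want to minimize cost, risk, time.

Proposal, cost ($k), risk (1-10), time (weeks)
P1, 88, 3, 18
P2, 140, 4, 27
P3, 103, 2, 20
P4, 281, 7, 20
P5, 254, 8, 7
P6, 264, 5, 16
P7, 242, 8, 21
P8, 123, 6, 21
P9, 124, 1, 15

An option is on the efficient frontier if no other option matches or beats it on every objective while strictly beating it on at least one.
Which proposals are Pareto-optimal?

P1, P3, P5, P9

P1: not dominated (best cost).
P2: dominated by P1 (cost 88≤140, risk 3≤4, time 18≤27).
P3: not dominated.
P4: dominated by P1 (cost 88≤281, risk 3≤7, time 18≤20).
P5: not dominated (best time).
P6: dominated by P9 (cost 124≤264, risk 1≤5, time 15≤16).
P7: dominated by P1 (cost 88≤242, risk 3≤8, time 18≤21).
P8: dominated by P1 (cost 88≤123, risk 3≤6, time 18≤21).
P9: not dominated (best risk).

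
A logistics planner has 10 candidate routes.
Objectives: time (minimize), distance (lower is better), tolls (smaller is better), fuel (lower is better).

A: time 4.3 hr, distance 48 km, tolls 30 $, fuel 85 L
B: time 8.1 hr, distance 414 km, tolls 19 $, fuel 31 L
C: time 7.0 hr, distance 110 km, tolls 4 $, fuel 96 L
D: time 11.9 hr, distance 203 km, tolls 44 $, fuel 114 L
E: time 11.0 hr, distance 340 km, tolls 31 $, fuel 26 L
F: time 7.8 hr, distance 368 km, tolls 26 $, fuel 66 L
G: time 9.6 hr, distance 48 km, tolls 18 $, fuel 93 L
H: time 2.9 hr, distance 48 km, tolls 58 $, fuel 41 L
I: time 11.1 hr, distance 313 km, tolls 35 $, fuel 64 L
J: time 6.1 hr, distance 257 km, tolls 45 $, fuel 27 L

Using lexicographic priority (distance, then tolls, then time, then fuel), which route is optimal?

First minimize distance: best is 48, kept {A, G, H}.
Then minimize tolls: best is 18, kept {G}.

G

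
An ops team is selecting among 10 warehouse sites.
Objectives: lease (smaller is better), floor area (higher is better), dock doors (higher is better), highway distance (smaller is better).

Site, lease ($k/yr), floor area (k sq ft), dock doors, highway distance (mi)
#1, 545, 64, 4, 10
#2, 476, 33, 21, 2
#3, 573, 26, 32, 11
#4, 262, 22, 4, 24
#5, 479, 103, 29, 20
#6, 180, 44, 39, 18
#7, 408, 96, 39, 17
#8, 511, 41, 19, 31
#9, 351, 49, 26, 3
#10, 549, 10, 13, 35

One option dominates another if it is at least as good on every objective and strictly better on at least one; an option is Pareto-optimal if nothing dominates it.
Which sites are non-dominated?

#1: not dominated.
#2: not dominated (best highway distance).
#3: not dominated.
#4: dominated by #6 (lease 180≤262, floor area 44≥22, dock doors 39≥4, highway distance 18≤24).
#5: not dominated (best floor area).
#6: not dominated (best lease).
#7: not dominated.
#8: dominated by #5 (lease 479≤511, floor area 103≥41, dock doors 29≥19, highway distance 20≤31).
#9: not dominated.
#10: dominated by #2 (lease 476≤549, floor area 33≥10, dock doors 21≥13, highway distance 2≤35).

#1, #2, #3, #5, #6, #7, #9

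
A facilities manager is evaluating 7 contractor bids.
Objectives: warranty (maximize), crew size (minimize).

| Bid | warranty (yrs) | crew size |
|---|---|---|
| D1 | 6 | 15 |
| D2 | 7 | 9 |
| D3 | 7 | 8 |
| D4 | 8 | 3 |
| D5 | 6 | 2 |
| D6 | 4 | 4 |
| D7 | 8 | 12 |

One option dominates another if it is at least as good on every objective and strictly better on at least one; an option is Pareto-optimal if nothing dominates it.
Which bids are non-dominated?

D4, D5

D1: dominated by D2 (warranty 7≥6, crew size 9≤15).
D2: dominated by D3 (warranty 7≥7, crew size 8≤9).
D3: dominated by D4 (warranty 8≥7, crew size 3≤8).
D4: not dominated.
D5: not dominated (best crew size).
D6: dominated by D4 (warranty 8≥4, crew size 3≤4).
D7: dominated by D4 (warranty 8≥8, crew size 3≤12).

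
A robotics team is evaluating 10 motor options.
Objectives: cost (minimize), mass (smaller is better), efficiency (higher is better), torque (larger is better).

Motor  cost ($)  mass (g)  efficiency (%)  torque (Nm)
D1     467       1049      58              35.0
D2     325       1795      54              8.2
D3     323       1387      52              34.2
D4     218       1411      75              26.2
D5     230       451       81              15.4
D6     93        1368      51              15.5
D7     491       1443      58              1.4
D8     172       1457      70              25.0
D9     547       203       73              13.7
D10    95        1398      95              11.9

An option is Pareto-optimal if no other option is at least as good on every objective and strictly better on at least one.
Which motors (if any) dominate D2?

D4, D5, D8, D10

D4: cost 218≤325, mass 1411≤1795, efficiency 75≥54, torque 26.2≥8.2 — dominates D2.
D5: cost 230≤325, mass 451≤1795, efficiency 81≥54, torque 15.4≥8.2 — dominates D2.
D8: cost 172≤325, mass 1457≤1795, efficiency 70≥54, torque 25.0≥8.2 — dominates D2.
D10: cost 95≤325, mass 1398≤1795, efficiency 95≥54, torque 11.9≥8.2 — dominates D2.
Others (D1, D3, D6, D7, D9) are each worse than D2 on at least one objective.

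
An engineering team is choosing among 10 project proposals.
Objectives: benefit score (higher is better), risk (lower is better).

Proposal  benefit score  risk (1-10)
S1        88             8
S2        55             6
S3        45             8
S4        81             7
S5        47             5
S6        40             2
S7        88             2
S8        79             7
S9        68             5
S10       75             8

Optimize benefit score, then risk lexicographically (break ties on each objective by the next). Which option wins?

S7

First maximize benefit score: best is 88, kept {S1, S7}.
Then minimize risk: best is 2, kept {S7}.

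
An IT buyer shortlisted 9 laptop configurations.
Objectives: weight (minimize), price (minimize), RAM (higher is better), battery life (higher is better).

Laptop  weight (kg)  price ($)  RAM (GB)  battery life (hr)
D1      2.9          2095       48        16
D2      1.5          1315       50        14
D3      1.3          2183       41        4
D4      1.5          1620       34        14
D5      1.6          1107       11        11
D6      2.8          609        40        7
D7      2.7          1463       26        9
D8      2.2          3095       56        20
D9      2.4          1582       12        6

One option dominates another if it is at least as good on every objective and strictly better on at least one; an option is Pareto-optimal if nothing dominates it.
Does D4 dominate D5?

No

D4 vs D5: D4 is worse on price (1620 vs 1107), so it does not dominate D5.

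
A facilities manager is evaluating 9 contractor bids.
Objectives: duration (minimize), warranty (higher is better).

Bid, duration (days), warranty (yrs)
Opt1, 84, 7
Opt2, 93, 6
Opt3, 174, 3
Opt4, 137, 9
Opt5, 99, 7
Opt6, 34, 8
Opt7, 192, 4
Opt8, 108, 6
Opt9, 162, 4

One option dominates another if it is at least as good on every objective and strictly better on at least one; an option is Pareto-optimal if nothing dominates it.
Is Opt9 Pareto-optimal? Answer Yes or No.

Opt1 vs Opt9: duration 84≤162, warranty 7≥4 — Opt1 is at least as good on every objective and strictly better on at least one, so Opt1 dominates Opt9.

No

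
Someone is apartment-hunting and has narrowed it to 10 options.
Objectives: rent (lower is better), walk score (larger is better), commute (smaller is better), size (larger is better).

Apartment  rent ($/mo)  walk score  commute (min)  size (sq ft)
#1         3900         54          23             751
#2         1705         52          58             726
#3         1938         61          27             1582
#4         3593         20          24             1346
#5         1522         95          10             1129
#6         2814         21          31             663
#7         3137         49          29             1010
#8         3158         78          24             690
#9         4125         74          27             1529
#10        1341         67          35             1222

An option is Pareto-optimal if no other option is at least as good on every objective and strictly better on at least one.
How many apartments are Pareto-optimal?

#1: dominated by #5 (rent 1522≤3900, walk score 95≥54, commute 10≤23, size 1129≥751).
#2: dominated by #5 (rent 1522≤1705, walk score 95≥52, commute 10≤58, size 1129≥726).
#3: not dominated (best size).
#4: not dominated.
#5: not dominated (best walk score).
#6: dominated by #3 (rent 1938≤2814, walk score 61≥21, commute 27≤31, size 1582≥663).
#7: dominated by #3 (rent 1938≤3137, walk score 61≥49, commute 27≤29, size 1582≥1010).
#8: dominated by #5 (rent 1522≤3158, walk score 95≥78, commute 10≤24, size 1129≥690).
#9: not dominated.
#10: not dominated (best rent).
Pareto-optimal: #3, #4, #5, #9, #10 → 5.

5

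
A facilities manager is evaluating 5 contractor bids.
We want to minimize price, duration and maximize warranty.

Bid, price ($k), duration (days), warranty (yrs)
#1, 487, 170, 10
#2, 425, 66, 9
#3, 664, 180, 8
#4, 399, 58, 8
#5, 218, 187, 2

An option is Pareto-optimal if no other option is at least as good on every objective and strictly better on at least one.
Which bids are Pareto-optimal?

#1, #2, #4, #5

#1: not dominated (best warranty).
#2: not dominated.
#3: dominated by #1 (price 487≤664, duration 170≤180, warranty 10≥8).
#4: not dominated (best duration).
#5: not dominated (best price).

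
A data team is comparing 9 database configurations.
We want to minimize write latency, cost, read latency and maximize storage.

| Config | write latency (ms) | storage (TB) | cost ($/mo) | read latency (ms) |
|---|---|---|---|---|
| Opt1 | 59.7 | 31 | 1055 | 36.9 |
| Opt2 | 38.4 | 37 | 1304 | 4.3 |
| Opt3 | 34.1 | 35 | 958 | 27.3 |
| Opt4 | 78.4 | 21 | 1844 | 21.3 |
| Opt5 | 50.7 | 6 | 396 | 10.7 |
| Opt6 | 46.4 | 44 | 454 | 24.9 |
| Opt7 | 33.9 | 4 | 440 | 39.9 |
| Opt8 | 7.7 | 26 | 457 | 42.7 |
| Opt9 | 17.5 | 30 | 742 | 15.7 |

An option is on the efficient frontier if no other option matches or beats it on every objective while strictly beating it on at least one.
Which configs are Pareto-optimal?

Opt1: dominated by Opt3 (write latency 34.1≤59.7, storage 35≥31, cost 958≤1055, read latency 27.3≤36.9).
Opt2: not dominated (best read latency).
Opt3: not dominated.
Opt4: dominated by Opt2 (write latency 38.4≤78.4, storage 37≥21, cost 1304≤1844, read latency 4.3≤21.3).
Opt5: not dominated (best cost).
Opt6: not dominated (best storage).
Opt7: not dominated.
Opt8: not dominated (best write latency).
Opt9: not dominated.

Opt2, Opt3, Opt5, Opt6, Opt7, Opt8, Opt9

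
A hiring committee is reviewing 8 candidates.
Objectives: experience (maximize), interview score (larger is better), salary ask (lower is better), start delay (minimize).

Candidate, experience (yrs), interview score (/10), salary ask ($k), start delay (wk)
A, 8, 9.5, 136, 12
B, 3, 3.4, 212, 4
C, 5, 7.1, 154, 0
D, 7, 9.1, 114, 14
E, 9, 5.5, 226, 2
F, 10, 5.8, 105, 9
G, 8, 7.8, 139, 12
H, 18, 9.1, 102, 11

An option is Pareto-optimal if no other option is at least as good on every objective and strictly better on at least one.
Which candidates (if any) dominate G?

A, H

A: experience 8≥8, interview score 9.5≥7.8, salary ask 136≤139, start delay 12≤12 — dominates G.
H: experience 18≥8, interview score 9.1≥7.8, salary ask 102≤139, start delay 11≤12 — dominates G.
Others (B, C, D, E, F) are each worse than G on at least one objective.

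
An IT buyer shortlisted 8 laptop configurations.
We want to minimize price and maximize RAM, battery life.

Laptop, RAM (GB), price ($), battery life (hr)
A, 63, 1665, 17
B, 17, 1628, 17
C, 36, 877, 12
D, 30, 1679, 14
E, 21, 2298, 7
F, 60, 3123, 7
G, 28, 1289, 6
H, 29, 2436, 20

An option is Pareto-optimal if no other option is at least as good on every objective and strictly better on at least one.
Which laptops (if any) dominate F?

A: RAM 63≥60, price 1665≤3123, battery life 17≥7 — dominates F.
Others (B, C, D, E, G, H) are each worse than F on at least one objective.

A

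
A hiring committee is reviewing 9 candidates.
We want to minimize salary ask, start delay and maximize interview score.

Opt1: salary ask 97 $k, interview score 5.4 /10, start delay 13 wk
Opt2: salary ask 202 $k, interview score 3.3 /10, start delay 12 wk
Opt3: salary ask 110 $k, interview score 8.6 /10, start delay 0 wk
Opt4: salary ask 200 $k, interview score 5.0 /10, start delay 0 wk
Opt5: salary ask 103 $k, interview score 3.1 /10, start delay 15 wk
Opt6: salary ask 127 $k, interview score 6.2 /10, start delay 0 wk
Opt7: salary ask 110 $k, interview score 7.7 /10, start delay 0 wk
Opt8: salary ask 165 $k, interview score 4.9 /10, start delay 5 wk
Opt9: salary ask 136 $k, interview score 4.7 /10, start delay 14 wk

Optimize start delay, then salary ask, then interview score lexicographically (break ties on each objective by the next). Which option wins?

First minimize start delay: best is 0, kept {Opt3, Opt4, Opt6, Opt7}.
Then minimize salary ask: best is 110, kept {Opt3, Opt7}.
Then maximize interview score: best is 8.6, kept {Opt3}.

Opt3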